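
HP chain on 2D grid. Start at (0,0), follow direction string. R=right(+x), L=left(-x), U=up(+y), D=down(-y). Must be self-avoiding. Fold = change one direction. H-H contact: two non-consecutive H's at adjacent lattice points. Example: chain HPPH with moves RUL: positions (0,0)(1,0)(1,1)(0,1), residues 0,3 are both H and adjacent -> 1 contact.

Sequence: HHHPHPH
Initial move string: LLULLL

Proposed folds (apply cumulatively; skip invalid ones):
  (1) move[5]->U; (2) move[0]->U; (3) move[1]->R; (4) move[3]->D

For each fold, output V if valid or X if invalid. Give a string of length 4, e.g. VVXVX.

Initial: LLULLL -> [(0, 0), (-1, 0), (-2, 0), (-2, 1), (-3, 1), (-4, 1), (-5, 1)]
Fold 1: move[5]->U => LLULLU VALID
Fold 2: move[0]->U => ULULLU VALID
Fold 3: move[1]->R => URULLU VALID
Fold 4: move[3]->D => URUDLU INVALID (collision), skipped

Answer: VVVX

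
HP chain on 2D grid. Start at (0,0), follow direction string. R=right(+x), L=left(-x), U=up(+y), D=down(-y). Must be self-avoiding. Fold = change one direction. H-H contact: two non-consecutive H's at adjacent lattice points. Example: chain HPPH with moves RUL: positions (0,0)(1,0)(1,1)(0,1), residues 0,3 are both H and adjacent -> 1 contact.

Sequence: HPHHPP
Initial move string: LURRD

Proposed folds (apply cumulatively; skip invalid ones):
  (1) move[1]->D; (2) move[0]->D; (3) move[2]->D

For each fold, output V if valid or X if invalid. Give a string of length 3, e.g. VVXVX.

Initial: LURRD -> [(0, 0), (-1, 0), (-1, 1), (0, 1), (1, 1), (1, 0)]
Fold 1: move[1]->D => LDRRD VALID
Fold 2: move[0]->D => DDRRD VALID
Fold 3: move[2]->D => DDDRD VALID

Answer: VVV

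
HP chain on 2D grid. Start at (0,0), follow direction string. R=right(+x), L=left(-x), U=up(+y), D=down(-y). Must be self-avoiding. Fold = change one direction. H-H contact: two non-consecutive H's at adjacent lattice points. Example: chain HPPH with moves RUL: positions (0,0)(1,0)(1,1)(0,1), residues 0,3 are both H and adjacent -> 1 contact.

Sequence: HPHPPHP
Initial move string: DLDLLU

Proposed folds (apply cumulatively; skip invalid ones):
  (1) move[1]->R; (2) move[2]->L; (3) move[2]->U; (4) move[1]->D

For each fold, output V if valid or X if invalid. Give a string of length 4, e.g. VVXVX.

Answer: VXXV

Derivation:
Initial: DLDLLU -> [(0, 0), (0, -1), (-1, -1), (-1, -2), (-2, -2), (-3, -2), (-3, -1)]
Fold 1: move[1]->R => DRDLLU VALID
Fold 2: move[2]->L => DRLLLU INVALID (collision), skipped
Fold 3: move[2]->U => DRULLU INVALID (collision), skipped
Fold 4: move[1]->D => DDDLLU VALID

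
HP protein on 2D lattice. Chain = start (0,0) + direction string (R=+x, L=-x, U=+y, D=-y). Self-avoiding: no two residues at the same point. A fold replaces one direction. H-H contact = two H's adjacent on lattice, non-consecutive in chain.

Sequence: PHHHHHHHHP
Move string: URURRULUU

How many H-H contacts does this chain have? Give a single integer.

Answer: 1

Derivation:
Positions: [(0, 0), (0, 1), (1, 1), (1, 2), (2, 2), (3, 2), (3, 3), (2, 3), (2, 4), (2, 5)]
H-H contact: residue 4 @(2,2) - residue 7 @(2, 3)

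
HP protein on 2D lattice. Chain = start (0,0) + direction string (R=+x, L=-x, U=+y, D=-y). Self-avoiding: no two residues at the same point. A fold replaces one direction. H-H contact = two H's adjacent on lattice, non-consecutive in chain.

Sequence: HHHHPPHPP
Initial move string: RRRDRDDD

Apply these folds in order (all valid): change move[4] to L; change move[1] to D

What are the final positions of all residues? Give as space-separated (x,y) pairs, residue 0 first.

Answer: (0,0) (1,0) (1,-1) (2,-1) (2,-2) (1,-2) (1,-3) (1,-4) (1,-5)

Derivation:
Initial moves: RRRDRDDD
Fold: move[4]->L => RRRDLDDD (positions: [(0, 0), (1, 0), (2, 0), (3, 0), (3, -1), (2, -1), (2, -2), (2, -3), (2, -4)])
Fold: move[1]->D => RDRDLDDD (positions: [(0, 0), (1, 0), (1, -1), (2, -1), (2, -2), (1, -2), (1, -3), (1, -4), (1, -5)])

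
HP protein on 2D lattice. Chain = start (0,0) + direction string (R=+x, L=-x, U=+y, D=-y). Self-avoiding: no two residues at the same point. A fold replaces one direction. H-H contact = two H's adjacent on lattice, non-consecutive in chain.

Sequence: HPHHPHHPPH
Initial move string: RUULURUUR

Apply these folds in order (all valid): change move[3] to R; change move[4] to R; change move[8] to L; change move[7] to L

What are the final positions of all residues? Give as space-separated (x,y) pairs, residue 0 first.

Initial moves: RUULURUUR
Fold: move[3]->R => RUURURUUR (positions: [(0, 0), (1, 0), (1, 1), (1, 2), (2, 2), (2, 3), (3, 3), (3, 4), (3, 5), (4, 5)])
Fold: move[4]->R => RUURRRUUR (positions: [(0, 0), (1, 0), (1, 1), (1, 2), (2, 2), (3, 2), (4, 2), (4, 3), (4, 4), (5, 4)])
Fold: move[8]->L => RUURRRUUL (positions: [(0, 0), (1, 0), (1, 1), (1, 2), (2, 2), (3, 2), (4, 2), (4, 3), (4, 4), (3, 4)])
Fold: move[7]->L => RUURRRULL (positions: [(0, 0), (1, 0), (1, 1), (1, 2), (2, 2), (3, 2), (4, 2), (4, 3), (3, 3), (2, 3)])

Answer: (0,0) (1,0) (1,1) (1,2) (2,2) (3,2) (4,2) (4,3) (3,3) (2,3)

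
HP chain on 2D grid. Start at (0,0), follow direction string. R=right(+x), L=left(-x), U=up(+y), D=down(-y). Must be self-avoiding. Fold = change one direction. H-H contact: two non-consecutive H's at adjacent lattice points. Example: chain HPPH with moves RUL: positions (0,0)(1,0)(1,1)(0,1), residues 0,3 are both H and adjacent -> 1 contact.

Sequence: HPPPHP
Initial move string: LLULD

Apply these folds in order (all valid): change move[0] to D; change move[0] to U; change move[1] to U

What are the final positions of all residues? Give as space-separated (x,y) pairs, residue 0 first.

Answer: (0,0) (0,1) (0,2) (0,3) (-1,3) (-1,2)

Derivation:
Initial moves: LLULD
Fold: move[0]->D => DLULD (positions: [(0, 0), (0, -1), (-1, -1), (-1, 0), (-2, 0), (-2, -1)])
Fold: move[0]->U => ULULD (positions: [(0, 0), (0, 1), (-1, 1), (-1, 2), (-2, 2), (-2, 1)])
Fold: move[1]->U => UUULD (positions: [(0, 0), (0, 1), (0, 2), (0, 3), (-1, 3), (-1, 2)])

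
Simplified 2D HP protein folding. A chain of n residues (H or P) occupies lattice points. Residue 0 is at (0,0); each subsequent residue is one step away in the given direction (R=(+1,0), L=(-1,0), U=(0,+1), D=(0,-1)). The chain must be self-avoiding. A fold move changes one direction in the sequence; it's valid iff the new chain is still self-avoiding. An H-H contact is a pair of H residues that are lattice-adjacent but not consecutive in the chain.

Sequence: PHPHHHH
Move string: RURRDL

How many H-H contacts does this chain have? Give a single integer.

Positions: [(0, 0), (1, 0), (1, 1), (2, 1), (3, 1), (3, 0), (2, 0)]
H-H contact: residue 1 @(1,0) - residue 6 @(2, 0)
H-H contact: residue 3 @(2,1) - residue 6 @(2, 0)

Answer: 2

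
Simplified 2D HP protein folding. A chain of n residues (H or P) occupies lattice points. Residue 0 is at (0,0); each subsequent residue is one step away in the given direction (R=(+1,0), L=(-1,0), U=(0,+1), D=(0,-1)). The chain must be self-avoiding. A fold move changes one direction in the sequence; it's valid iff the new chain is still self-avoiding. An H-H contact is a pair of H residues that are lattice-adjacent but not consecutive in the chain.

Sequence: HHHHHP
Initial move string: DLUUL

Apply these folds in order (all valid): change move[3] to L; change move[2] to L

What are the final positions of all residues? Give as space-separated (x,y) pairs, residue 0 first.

Answer: (0,0) (0,-1) (-1,-1) (-2,-1) (-3,-1) (-4,-1)

Derivation:
Initial moves: DLUUL
Fold: move[3]->L => DLULL (positions: [(0, 0), (0, -1), (-1, -1), (-1, 0), (-2, 0), (-3, 0)])
Fold: move[2]->L => DLLLL (positions: [(0, 0), (0, -1), (-1, -1), (-2, -1), (-3, -1), (-4, -1)])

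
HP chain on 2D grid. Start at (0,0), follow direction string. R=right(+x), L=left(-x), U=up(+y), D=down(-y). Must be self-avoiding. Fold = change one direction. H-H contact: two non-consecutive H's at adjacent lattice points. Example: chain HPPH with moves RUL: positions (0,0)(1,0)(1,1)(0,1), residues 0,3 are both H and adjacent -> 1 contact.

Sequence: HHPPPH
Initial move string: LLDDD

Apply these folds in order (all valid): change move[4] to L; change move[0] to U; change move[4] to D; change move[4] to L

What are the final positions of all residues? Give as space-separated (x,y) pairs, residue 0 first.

Answer: (0,0) (0,1) (-1,1) (-1,0) (-1,-1) (-2,-1)

Derivation:
Initial moves: LLDDD
Fold: move[4]->L => LLDDL (positions: [(0, 0), (-1, 0), (-2, 0), (-2, -1), (-2, -2), (-3, -2)])
Fold: move[0]->U => ULDDL (positions: [(0, 0), (0, 1), (-1, 1), (-1, 0), (-1, -1), (-2, -1)])
Fold: move[4]->D => ULDDD (positions: [(0, 0), (0, 1), (-1, 1), (-1, 0), (-1, -1), (-1, -2)])
Fold: move[4]->L => ULDDL (positions: [(0, 0), (0, 1), (-1, 1), (-1, 0), (-1, -1), (-2, -1)])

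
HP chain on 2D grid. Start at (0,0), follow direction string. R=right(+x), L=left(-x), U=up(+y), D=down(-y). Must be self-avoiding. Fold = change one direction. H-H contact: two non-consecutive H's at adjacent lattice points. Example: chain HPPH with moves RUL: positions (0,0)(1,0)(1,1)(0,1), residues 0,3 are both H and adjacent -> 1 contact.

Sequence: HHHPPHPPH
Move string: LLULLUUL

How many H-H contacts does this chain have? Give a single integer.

Positions: [(0, 0), (-1, 0), (-2, 0), (-2, 1), (-3, 1), (-4, 1), (-4, 2), (-4, 3), (-5, 3)]
No H-H contacts found.

Answer: 0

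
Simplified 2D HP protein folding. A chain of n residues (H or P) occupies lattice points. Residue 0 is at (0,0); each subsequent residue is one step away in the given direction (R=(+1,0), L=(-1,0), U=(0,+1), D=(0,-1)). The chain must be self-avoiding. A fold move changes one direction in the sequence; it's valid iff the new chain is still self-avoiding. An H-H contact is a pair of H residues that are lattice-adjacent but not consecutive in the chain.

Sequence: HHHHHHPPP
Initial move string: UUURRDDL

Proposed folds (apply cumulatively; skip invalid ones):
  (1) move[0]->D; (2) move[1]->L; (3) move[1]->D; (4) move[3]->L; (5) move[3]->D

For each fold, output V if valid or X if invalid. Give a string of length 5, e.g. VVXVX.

Answer: XXXXX

Derivation:
Initial: UUURRDDL -> [(0, 0), (0, 1), (0, 2), (0, 3), (1, 3), (2, 3), (2, 2), (2, 1), (1, 1)]
Fold 1: move[0]->D => DUURRDDL INVALID (collision), skipped
Fold 2: move[1]->L => ULURRDDL INVALID (collision), skipped
Fold 3: move[1]->D => UDURRDDL INVALID (collision), skipped
Fold 4: move[3]->L => UUULRDDL INVALID (collision), skipped
Fold 5: move[3]->D => UUUDRDDL INVALID (collision), skipped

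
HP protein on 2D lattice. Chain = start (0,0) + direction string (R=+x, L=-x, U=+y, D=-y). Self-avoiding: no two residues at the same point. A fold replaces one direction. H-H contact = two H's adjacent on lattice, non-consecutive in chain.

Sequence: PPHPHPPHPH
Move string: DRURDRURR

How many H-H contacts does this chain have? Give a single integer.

Positions: [(0, 0), (0, -1), (1, -1), (1, 0), (2, 0), (2, -1), (3, -1), (3, 0), (4, 0), (5, 0)]
H-H contact: residue 4 @(2,0) - residue 7 @(3, 0)

Answer: 1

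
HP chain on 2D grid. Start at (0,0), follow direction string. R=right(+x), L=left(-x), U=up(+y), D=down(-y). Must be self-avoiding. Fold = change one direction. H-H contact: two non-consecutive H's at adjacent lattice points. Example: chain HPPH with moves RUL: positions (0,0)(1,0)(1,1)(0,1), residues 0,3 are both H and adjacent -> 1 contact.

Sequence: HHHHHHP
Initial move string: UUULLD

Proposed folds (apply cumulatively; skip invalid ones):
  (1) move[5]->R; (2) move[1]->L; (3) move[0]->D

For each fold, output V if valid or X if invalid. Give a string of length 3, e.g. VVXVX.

Initial: UUULLD -> [(0, 0), (0, 1), (0, 2), (0, 3), (-1, 3), (-2, 3), (-2, 2)]
Fold 1: move[5]->R => UUULLR INVALID (collision), skipped
Fold 2: move[1]->L => ULULLD VALID
Fold 3: move[0]->D => DLULLD VALID

Answer: XVV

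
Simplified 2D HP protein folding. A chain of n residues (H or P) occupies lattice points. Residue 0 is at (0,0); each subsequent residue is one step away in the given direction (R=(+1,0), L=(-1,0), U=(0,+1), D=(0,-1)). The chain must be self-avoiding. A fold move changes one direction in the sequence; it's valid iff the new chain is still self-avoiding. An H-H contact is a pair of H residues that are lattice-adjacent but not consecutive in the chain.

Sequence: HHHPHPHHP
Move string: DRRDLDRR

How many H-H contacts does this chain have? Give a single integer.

Answer: 1

Derivation:
Positions: [(0, 0), (0, -1), (1, -1), (2, -1), (2, -2), (1, -2), (1, -3), (2, -3), (3, -3)]
H-H contact: residue 4 @(2,-2) - residue 7 @(2, -3)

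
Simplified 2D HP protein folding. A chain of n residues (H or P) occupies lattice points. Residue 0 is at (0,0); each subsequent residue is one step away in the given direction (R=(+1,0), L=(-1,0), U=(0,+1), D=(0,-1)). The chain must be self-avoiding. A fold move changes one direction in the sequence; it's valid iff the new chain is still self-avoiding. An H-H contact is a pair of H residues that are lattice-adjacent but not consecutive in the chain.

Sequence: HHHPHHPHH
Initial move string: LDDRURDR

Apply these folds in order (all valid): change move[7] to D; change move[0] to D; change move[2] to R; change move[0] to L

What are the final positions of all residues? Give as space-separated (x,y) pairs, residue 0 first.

Answer: (0,0) (-1,0) (-1,-1) (0,-1) (1,-1) (1,0) (2,0) (2,-1) (2,-2)

Derivation:
Initial moves: LDDRURDR
Fold: move[7]->D => LDDRURDD (positions: [(0, 0), (-1, 0), (-1, -1), (-1, -2), (0, -2), (0, -1), (1, -1), (1, -2), (1, -3)])
Fold: move[0]->D => DDDRURDD (positions: [(0, 0), (0, -1), (0, -2), (0, -3), (1, -3), (1, -2), (2, -2), (2, -3), (2, -4)])
Fold: move[2]->R => DDRRURDD (positions: [(0, 0), (0, -1), (0, -2), (1, -2), (2, -2), (2, -1), (3, -1), (3, -2), (3, -3)])
Fold: move[0]->L => LDRRURDD (positions: [(0, 0), (-1, 0), (-1, -1), (0, -1), (1, -1), (1, 0), (2, 0), (2, -1), (2, -2)])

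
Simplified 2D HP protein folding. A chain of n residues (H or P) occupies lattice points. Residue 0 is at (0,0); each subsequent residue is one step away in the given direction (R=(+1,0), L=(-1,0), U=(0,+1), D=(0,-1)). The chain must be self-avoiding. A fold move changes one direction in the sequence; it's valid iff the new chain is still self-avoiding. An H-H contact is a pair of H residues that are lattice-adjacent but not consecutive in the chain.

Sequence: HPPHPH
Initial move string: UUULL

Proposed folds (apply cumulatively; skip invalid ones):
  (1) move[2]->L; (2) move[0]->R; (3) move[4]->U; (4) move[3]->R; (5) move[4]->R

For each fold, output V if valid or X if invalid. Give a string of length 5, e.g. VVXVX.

Answer: VVVXX

Derivation:
Initial: UUULL -> [(0, 0), (0, 1), (0, 2), (0, 3), (-1, 3), (-2, 3)]
Fold 1: move[2]->L => UULLL VALID
Fold 2: move[0]->R => RULLL VALID
Fold 3: move[4]->U => RULLU VALID
Fold 4: move[3]->R => RULRU INVALID (collision), skipped
Fold 5: move[4]->R => RULLR INVALID (collision), skipped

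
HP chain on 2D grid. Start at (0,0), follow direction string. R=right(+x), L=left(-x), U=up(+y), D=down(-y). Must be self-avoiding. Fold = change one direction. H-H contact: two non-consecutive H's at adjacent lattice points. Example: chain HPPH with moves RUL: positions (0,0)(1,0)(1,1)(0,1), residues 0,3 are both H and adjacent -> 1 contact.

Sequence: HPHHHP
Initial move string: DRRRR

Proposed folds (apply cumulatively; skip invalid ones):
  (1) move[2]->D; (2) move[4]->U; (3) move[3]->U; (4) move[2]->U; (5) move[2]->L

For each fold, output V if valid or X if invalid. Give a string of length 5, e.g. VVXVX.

Initial: DRRRR -> [(0, 0), (0, -1), (1, -1), (2, -1), (3, -1), (4, -1)]
Fold 1: move[2]->D => DRDRR VALID
Fold 2: move[4]->U => DRDRU VALID
Fold 3: move[3]->U => DRDUU INVALID (collision), skipped
Fold 4: move[2]->U => DRURU VALID
Fold 5: move[2]->L => DRLRU INVALID (collision), skipped

Answer: VVXVX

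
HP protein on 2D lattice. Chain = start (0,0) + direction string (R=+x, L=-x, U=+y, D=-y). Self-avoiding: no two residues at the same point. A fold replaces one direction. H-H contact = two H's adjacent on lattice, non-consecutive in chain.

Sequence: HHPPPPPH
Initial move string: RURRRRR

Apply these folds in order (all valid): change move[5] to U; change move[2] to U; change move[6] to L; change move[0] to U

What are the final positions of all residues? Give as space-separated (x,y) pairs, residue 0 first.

Initial moves: RURRRRR
Fold: move[5]->U => RURRRUR (positions: [(0, 0), (1, 0), (1, 1), (2, 1), (3, 1), (4, 1), (4, 2), (5, 2)])
Fold: move[2]->U => RUURRUR (positions: [(0, 0), (1, 0), (1, 1), (1, 2), (2, 2), (3, 2), (3, 3), (4, 3)])
Fold: move[6]->L => RUURRUL (positions: [(0, 0), (1, 0), (1, 1), (1, 2), (2, 2), (3, 2), (3, 3), (2, 3)])
Fold: move[0]->U => UUURRUL (positions: [(0, 0), (0, 1), (0, 2), (0, 3), (1, 3), (2, 3), (2, 4), (1, 4)])

Answer: (0,0) (0,1) (0,2) (0,3) (1,3) (2,3) (2,4) (1,4)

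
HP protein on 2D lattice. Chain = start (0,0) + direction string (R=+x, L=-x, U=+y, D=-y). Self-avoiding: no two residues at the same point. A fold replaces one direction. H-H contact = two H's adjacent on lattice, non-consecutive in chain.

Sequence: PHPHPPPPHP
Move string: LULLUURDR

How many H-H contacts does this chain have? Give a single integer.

Positions: [(0, 0), (-1, 0), (-1, 1), (-2, 1), (-3, 1), (-3, 2), (-3, 3), (-2, 3), (-2, 2), (-1, 2)]
H-H contact: residue 3 @(-2,1) - residue 8 @(-2, 2)

Answer: 1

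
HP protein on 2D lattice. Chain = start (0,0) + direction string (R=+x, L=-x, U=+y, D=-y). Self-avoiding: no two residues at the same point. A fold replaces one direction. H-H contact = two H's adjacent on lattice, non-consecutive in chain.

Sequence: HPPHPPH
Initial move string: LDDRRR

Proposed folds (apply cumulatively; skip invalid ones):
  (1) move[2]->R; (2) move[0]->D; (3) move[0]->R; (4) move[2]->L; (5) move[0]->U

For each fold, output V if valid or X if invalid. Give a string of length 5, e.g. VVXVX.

Initial: LDDRRR -> [(0, 0), (-1, 0), (-1, -1), (-1, -2), (0, -2), (1, -2), (2, -2)]
Fold 1: move[2]->R => LDRRRR VALID
Fold 2: move[0]->D => DDRRRR VALID
Fold 3: move[0]->R => RDRRRR VALID
Fold 4: move[2]->L => RDLRRR INVALID (collision), skipped
Fold 5: move[0]->U => UDRRRR INVALID (collision), skipped

Answer: VVVXX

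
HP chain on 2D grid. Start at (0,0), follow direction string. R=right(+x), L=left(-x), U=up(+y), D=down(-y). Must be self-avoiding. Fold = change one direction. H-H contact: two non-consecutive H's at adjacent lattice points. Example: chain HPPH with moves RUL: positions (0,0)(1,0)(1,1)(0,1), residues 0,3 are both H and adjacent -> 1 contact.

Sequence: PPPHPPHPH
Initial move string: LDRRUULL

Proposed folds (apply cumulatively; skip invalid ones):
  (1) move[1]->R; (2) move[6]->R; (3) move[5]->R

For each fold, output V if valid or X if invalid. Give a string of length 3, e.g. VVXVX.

Initial: LDRRUULL -> [(0, 0), (-1, 0), (-1, -1), (0, -1), (1, -1), (1, 0), (1, 1), (0, 1), (-1, 1)]
Fold 1: move[1]->R => LRRRUULL INVALID (collision), skipped
Fold 2: move[6]->R => LDRRUURL INVALID (collision), skipped
Fold 3: move[5]->R => LDRRURLL INVALID (collision), skipped

Answer: XXX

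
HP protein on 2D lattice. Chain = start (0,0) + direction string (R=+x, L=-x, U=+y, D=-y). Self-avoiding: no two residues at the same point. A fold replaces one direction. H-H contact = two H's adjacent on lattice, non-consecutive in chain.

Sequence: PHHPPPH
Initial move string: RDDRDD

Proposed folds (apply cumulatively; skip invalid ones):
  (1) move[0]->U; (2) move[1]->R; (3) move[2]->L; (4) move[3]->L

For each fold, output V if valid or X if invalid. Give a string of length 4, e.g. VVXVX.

Initial: RDDRDD -> [(0, 0), (1, 0), (1, -1), (1, -2), (2, -2), (2, -3), (2, -4)]
Fold 1: move[0]->U => UDDRDD INVALID (collision), skipped
Fold 2: move[1]->R => RRDRDD VALID
Fold 3: move[2]->L => RRLRDD INVALID (collision), skipped
Fold 4: move[3]->L => RRDLDD VALID

Answer: XVXV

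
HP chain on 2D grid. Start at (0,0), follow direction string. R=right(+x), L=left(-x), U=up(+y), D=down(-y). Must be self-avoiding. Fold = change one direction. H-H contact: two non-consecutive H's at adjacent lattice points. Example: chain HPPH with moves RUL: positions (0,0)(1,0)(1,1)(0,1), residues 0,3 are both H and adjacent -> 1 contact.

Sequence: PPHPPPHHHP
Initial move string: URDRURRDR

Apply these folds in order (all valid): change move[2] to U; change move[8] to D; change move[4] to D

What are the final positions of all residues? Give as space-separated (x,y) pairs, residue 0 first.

Answer: (0,0) (0,1) (1,1) (1,2) (2,2) (2,1) (3,1) (4,1) (4,0) (4,-1)

Derivation:
Initial moves: URDRURRDR
Fold: move[2]->U => URURURRDR (positions: [(0, 0), (0, 1), (1, 1), (1, 2), (2, 2), (2, 3), (3, 3), (4, 3), (4, 2), (5, 2)])
Fold: move[8]->D => URURURRDD (positions: [(0, 0), (0, 1), (1, 1), (1, 2), (2, 2), (2, 3), (3, 3), (4, 3), (4, 2), (4, 1)])
Fold: move[4]->D => URURDRRDD (positions: [(0, 0), (0, 1), (1, 1), (1, 2), (2, 2), (2, 1), (3, 1), (4, 1), (4, 0), (4, -1)])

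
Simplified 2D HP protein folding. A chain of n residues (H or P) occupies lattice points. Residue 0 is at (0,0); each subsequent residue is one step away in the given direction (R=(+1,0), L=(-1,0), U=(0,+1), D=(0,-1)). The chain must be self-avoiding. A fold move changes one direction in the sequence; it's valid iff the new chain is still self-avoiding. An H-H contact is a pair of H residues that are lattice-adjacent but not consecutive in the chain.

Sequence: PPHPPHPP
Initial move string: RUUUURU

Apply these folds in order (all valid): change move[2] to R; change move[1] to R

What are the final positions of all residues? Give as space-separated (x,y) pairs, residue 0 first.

Initial moves: RUUUURU
Fold: move[2]->R => RURUURU (positions: [(0, 0), (1, 0), (1, 1), (2, 1), (2, 2), (2, 3), (3, 3), (3, 4)])
Fold: move[1]->R => RRRUURU (positions: [(0, 0), (1, 0), (2, 0), (3, 0), (3, 1), (3, 2), (4, 2), (4, 3)])

Answer: (0,0) (1,0) (2,0) (3,0) (3,1) (3,2) (4,2) (4,3)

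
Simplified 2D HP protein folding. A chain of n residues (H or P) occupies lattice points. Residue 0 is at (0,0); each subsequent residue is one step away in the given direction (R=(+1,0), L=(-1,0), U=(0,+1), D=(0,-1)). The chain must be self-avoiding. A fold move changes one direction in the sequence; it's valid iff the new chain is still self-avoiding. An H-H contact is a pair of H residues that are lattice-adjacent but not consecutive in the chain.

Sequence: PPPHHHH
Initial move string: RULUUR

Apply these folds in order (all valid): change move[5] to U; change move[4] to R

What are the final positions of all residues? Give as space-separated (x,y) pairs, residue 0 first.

Answer: (0,0) (1,0) (1,1) (0,1) (0,2) (1,2) (1,3)

Derivation:
Initial moves: RULUUR
Fold: move[5]->U => RULUUU (positions: [(0, 0), (1, 0), (1, 1), (0, 1), (0, 2), (0, 3), (0, 4)])
Fold: move[4]->R => RULURU (positions: [(0, 0), (1, 0), (1, 1), (0, 1), (0, 2), (1, 2), (1, 3)])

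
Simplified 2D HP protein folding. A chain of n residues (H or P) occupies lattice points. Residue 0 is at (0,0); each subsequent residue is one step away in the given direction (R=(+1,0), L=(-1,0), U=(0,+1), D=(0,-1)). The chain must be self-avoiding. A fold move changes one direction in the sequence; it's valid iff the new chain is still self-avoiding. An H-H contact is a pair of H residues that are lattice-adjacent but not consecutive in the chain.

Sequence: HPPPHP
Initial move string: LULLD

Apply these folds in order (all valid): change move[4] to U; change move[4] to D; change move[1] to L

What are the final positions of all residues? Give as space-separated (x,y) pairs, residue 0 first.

Initial moves: LULLD
Fold: move[4]->U => LULLU (positions: [(0, 0), (-1, 0), (-1, 1), (-2, 1), (-3, 1), (-3, 2)])
Fold: move[4]->D => LULLD (positions: [(0, 0), (-1, 0), (-1, 1), (-2, 1), (-3, 1), (-3, 0)])
Fold: move[1]->L => LLLLD (positions: [(0, 0), (-1, 0), (-2, 0), (-3, 0), (-4, 0), (-4, -1)])

Answer: (0,0) (-1,0) (-2,0) (-3,0) (-4,0) (-4,-1)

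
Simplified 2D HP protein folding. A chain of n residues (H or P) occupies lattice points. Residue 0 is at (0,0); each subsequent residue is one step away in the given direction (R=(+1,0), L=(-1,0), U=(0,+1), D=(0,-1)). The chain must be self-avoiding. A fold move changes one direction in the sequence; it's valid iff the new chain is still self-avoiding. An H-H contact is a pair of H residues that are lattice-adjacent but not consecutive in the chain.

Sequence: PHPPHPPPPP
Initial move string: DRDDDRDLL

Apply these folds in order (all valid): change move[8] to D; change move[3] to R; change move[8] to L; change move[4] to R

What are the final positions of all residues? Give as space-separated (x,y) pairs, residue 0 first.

Initial moves: DRDDDRDLL
Fold: move[8]->D => DRDDDRDLD (positions: [(0, 0), (0, -1), (1, -1), (1, -2), (1, -3), (1, -4), (2, -4), (2, -5), (1, -5), (1, -6)])
Fold: move[3]->R => DRDRDRDLD (positions: [(0, 0), (0, -1), (1, -1), (1, -2), (2, -2), (2, -3), (3, -3), (3, -4), (2, -4), (2, -5)])
Fold: move[8]->L => DRDRDRDLL (positions: [(0, 0), (0, -1), (1, -1), (1, -2), (2, -2), (2, -3), (3, -3), (3, -4), (2, -4), (1, -4)])
Fold: move[4]->R => DRDRRRDLL (positions: [(0, 0), (0, -1), (1, -1), (1, -2), (2, -2), (3, -2), (4, -2), (4, -3), (3, -3), (2, -3)])

Answer: (0,0) (0,-1) (1,-1) (1,-2) (2,-2) (3,-2) (4,-2) (4,-3) (3,-3) (2,-3)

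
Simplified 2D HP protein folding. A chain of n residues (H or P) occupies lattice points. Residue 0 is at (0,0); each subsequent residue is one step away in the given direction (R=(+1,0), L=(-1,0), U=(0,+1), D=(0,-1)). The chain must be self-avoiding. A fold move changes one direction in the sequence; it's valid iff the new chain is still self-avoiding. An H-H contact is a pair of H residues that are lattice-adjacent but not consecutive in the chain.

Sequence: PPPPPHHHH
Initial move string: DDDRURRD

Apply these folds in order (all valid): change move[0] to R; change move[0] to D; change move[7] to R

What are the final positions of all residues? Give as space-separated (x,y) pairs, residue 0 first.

Answer: (0,0) (0,-1) (0,-2) (0,-3) (1,-3) (1,-2) (2,-2) (3,-2) (4,-2)

Derivation:
Initial moves: DDDRURRD
Fold: move[0]->R => RDDRURRD (positions: [(0, 0), (1, 0), (1, -1), (1, -2), (2, -2), (2, -1), (3, -1), (4, -1), (4, -2)])
Fold: move[0]->D => DDDRURRD (positions: [(0, 0), (0, -1), (0, -2), (0, -3), (1, -3), (1, -2), (2, -2), (3, -2), (3, -3)])
Fold: move[7]->R => DDDRURRR (positions: [(0, 0), (0, -1), (0, -2), (0, -3), (1, -3), (1, -2), (2, -2), (3, -2), (4, -2)])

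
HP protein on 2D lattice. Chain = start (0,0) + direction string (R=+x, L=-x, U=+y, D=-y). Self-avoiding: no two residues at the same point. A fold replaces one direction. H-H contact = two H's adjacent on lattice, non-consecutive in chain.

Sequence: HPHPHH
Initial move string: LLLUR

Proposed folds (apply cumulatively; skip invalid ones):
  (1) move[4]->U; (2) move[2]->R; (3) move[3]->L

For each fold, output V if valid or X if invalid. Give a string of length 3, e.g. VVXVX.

Answer: VXV

Derivation:
Initial: LLLUR -> [(0, 0), (-1, 0), (-2, 0), (-3, 0), (-3, 1), (-2, 1)]
Fold 1: move[4]->U => LLLUU VALID
Fold 2: move[2]->R => LLRUU INVALID (collision), skipped
Fold 3: move[3]->L => LLLLU VALID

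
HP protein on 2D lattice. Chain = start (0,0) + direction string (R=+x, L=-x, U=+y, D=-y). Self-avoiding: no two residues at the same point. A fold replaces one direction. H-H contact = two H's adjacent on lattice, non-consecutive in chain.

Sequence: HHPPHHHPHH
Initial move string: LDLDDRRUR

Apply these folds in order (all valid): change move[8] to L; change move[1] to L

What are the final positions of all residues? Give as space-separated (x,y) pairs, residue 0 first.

Initial moves: LDLDDRRUR
Fold: move[8]->L => LDLDDRRUL (positions: [(0, 0), (-1, 0), (-1, -1), (-2, -1), (-2, -2), (-2, -3), (-1, -3), (0, -3), (0, -2), (-1, -2)])
Fold: move[1]->L => LLLDDRRUL (positions: [(0, 0), (-1, 0), (-2, 0), (-3, 0), (-3, -1), (-3, -2), (-2, -2), (-1, -2), (-1, -1), (-2, -1)])

Answer: (0,0) (-1,0) (-2,0) (-3,0) (-3,-1) (-3,-2) (-2,-2) (-1,-2) (-1,-1) (-2,-1)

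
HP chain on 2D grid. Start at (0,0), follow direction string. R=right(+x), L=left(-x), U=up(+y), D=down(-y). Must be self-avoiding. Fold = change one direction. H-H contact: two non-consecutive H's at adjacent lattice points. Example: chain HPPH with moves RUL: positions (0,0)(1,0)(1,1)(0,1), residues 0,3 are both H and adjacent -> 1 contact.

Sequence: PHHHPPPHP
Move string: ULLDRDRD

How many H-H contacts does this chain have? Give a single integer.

Positions: [(0, 0), (0, 1), (-1, 1), (-2, 1), (-2, 0), (-1, 0), (-1, -1), (0, -1), (0, -2)]
No H-H contacts found.

Answer: 0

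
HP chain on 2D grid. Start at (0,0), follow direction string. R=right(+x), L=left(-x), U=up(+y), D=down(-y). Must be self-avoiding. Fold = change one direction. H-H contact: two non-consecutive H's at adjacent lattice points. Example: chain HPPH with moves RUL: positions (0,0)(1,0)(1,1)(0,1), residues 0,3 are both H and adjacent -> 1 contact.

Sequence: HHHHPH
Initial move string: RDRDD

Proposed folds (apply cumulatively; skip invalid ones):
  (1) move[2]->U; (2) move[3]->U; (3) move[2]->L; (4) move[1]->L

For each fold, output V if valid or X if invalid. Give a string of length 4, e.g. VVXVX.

Initial: RDRDD -> [(0, 0), (1, 0), (1, -1), (2, -1), (2, -2), (2, -3)]
Fold 1: move[2]->U => RDUDD INVALID (collision), skipped
Fold 2: move[3]->U => RDRUD INVALID (collision), skipped
Fold 3: move[2]->L => RDLDD VALID
Fold 4: move[1]->L => RLLDD INVALID (collision), skipped

Answer: XXVX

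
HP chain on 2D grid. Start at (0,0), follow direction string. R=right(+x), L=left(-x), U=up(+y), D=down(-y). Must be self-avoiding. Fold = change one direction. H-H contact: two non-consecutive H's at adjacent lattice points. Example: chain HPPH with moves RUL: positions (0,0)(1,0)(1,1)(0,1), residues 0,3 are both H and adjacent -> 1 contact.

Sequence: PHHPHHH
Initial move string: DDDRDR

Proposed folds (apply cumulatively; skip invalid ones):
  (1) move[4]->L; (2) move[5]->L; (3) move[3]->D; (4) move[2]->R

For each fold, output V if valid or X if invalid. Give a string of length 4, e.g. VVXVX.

Initial: DDDRDR -> [(0, 0), (0, -1), (0, -2), (0, -3), (1, -3), (1, -4), (2, -4)]
Fold 1: move[4]->L => DDDRLR INVALID (collision), skipped
Fold 2: move[5]->L => DDDRDL VALID
Fold 3: move[3]->D => DDDDDL VALID
Fold 4: move[2]->R => DDRDDL VALID

Answer: XVVV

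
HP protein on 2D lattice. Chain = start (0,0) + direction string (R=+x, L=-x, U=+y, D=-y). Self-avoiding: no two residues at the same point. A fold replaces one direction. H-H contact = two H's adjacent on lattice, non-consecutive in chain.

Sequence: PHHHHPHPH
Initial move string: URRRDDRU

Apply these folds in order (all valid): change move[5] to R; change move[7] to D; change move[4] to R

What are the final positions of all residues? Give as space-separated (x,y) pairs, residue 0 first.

Initial moves: URRRDDRU
Fold: move[5]->R => URRRDRRU (positions: [(0, 0), (0, 1), (1, 1), (2, 1), (3, 1), (3, 0), (4, 0), (5, 0), (5, 1)])
Fold: move[7]->D => URRRDRRD (positions: [(0, 0), (0, 1), (1, 1), (2, 1), (3, 1), (3, 0), (4, 0), (5, 0), (5, -1)])
Fold: move[4]->R => URRRRRRD (positions: [(0, 0), (0, 1), (1, 1), (2, 1), (3, 1), (4, 1), (5, 1), (6, 1), (6, 0)])

Answer: (0,0) (0,1) (1,1) (2,1) (3,1) (4,1) (5,1) (6,1) (6,0)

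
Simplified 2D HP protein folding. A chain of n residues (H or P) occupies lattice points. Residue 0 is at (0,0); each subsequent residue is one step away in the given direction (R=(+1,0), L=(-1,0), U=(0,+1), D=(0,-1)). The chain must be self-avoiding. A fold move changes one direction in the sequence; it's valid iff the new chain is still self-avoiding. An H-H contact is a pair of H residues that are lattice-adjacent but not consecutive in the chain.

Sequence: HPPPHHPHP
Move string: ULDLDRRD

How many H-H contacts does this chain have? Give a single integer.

Positions: [(0, 0), (0, 1), (-1, 1), (-1, 0), (-2, 0), (-2, -1), (-1, -1), (0, -1), (0, -2)]
H-H contact: residue 0 @(0,0) - residue 7 @(0, -1)

Answer: 1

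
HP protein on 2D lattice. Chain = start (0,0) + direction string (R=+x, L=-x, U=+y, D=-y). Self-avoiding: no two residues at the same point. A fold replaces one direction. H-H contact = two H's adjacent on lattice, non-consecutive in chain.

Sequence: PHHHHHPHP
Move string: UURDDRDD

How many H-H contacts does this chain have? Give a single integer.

Answer: 1

Derivation:
Positions: [(0, 0), (0, 1), (0, 2), (1, 2), (1, 1), (1, 0), (2, 0), (2, -1), (2, -2)]
H-H contact: residue 1 @(0,1) - residue 4 @(1, 1)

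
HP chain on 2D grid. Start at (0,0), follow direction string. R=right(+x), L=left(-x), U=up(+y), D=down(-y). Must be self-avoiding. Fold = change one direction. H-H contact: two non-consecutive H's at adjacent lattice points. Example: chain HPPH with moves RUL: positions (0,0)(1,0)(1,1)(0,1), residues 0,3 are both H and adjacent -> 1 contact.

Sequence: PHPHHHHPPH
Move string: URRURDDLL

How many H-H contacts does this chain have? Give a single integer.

Positions: [(0, 0), (0, 1), (1, 1), (2, 1), (2, 2), (3, 2), (3, 1), (3, 0), (2, 0), (1, 0)]
H-H contact: residue 3 @(2,1) - residue 6 @(3, 1)

Answer: 1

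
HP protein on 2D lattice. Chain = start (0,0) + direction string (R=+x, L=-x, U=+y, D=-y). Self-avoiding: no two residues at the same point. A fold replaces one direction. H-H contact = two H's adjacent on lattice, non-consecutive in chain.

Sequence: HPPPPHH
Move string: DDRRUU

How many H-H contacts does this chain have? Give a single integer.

Positions: [(0, 0), (0, -1), (0, -2), (1, -2), (2, -2), (2, -1), (2, 0)]
No H-H contacts found.

Answer: 0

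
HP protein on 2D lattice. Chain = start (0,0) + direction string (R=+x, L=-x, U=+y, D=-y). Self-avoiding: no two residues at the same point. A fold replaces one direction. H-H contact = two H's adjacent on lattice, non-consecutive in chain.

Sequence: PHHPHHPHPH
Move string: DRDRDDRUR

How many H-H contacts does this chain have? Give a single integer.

Answer: 0

Derivation:
Positions: [(0, 0), (0, -1), (1, -1), (1, -2), (2, -2), (2, -3), (2, -4), (3, -4), (3, -3), (4, -3)]
No H-H contacts found.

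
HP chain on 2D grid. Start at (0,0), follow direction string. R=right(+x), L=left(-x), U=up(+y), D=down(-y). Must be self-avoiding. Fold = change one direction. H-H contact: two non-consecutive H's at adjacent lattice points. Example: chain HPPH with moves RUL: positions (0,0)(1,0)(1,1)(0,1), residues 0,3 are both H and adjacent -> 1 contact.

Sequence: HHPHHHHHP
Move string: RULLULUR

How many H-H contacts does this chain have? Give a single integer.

Answer: 1

Derivation:
Positions: [(0, 0), (1, 0), (1, 1), (0, 1), (-1, 1), (-1, 2), (-2, 2), (-2, 3), (-1, 3)]
H-H contact: residue 0 @(0,0) - residue 3 @(0, 1)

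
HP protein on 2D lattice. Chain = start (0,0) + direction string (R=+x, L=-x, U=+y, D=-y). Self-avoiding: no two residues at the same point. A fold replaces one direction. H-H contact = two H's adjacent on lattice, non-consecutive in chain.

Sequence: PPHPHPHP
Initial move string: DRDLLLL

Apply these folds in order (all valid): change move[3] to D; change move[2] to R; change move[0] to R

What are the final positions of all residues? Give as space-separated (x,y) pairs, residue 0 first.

Answer: (0,0) (1,0) (2,0) (3,0) (3,-1) (2,-1) (1,-1) (0,-1)

Derivation:
Initial moves: DRDLLLL
Fold: move[3]->D => DRDDLLL (positions: [(0, 0), (0, -1), (1, -1), (1, -2), (1, -3), (0, -3), (-1, -3), (-2, -3)])
Fold: move[2]->R => DRRDLLL (positions: [(0, 0), (0, -1), (1, -1), (2, -1), (2, -2), (1, -2), (0, -2), (-1, -2)])
Fold: move[0]->R => RRRDLLL (positions: [(0, 0), (1, 0), (2, 0), (3, 0), (3, -1), (2, -1), (1, -1), (0, -1)])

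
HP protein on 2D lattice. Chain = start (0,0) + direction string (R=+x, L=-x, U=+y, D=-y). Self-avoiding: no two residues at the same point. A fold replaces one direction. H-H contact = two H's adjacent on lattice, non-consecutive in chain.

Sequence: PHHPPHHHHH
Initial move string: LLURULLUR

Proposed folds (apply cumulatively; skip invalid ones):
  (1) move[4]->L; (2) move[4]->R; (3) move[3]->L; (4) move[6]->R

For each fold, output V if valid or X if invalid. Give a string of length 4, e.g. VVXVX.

Answer: XXVX

Derivation:
Initial: LLURULLUR -> [(0, 0), (-1, 0), (-2, 0), (-2, 1), (-1, 1), (-1, 2), (-2, 2), (-3, 2), (-3, 3), (-2, 3)]
Fold 1: move[4]->L => LLURLLLUR INVALID (collision), skipped
Fold 2: move[4]->R => LLURRLLUR INVALID (collision), skipped
Fold 3: move[3]->L => LLULULLUR VALID
Fold 4: move[6]->R => LLULULRUR INVALID (collision), skipped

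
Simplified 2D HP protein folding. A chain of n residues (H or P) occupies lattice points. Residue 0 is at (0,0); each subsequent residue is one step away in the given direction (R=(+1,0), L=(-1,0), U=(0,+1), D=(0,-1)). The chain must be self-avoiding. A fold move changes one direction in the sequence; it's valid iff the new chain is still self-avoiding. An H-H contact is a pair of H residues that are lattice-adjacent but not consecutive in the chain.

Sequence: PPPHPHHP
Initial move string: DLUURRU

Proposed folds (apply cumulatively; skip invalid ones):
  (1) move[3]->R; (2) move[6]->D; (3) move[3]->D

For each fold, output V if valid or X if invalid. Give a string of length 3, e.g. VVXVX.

Initial: DLUURRU -> [(0, 0), (0, -1), (-1, -1), (-1, 0), (-1, 1), (0, 1), (1, 1), (1, 2)]
Fold 1: move[3]->R => DLURRRU INVALID (collision), skipped
Fold 2: move[6]->D => DLUURRD VALID
Fold 3: move[3]->D => DLUDRRD INVALID (collision), skipped

Answer: XVX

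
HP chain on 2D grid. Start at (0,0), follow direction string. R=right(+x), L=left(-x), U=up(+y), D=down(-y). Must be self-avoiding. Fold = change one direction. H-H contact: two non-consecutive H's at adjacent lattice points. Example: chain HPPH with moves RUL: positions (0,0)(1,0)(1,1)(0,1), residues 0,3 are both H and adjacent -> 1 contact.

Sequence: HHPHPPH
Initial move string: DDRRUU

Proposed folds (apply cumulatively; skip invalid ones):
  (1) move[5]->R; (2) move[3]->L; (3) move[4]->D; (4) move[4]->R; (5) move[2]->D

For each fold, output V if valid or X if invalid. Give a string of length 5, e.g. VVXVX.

Answer: VXVVV

Derivation:
Initial: DDRRUU -> [(0, 0), (0, -1), (0, -2), (1, -2), (2, -2), (2, -1), (2, 0)]
Fold 1: move[5]->R => DDRRUR VALID
Fold 2: move[3]->L => DDRLUR INVALID (collision), skipped
Fold 3: move[4]->D => DDRRDR VALID
Fold 4: move[4]->R => DDRRRR VALID
Fold 5: move[2]->D => DDDRRR VALID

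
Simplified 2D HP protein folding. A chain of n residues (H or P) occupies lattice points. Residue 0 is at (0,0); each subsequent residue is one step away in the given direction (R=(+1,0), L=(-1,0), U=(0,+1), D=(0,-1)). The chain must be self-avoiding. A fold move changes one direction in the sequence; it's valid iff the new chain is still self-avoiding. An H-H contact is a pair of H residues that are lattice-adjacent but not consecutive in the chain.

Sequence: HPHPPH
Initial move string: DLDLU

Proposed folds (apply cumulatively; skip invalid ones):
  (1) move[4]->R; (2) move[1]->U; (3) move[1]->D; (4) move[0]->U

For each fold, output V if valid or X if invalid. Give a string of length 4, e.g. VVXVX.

Answer: XXVX

Derivation:
Initial: DLDLU -> [(0, 0), (0, -1), (-1, -1), (-1, -2), (-2, -2), (-2, -1)]
Fold 1: move[4]->R => DLDLR INVALID (collision), skipped
Fold 2: move[1]->U => DUDLU INVALID (collision), skipped
Fold 3: move[1]->D => DDDLU VALID
Fold 4: move[0]->U => UDDLU INVALID (collision), skipped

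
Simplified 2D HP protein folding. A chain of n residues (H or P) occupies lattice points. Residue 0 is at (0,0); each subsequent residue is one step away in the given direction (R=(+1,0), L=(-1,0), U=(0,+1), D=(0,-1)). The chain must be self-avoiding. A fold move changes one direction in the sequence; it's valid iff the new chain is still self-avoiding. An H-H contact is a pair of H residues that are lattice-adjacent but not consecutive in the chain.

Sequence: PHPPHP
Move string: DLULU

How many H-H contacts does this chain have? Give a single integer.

Answer: 0

Derivation:
Positions: [(0, 0), (0, -1), (-1, -1), (-1, 0), (-2, 0), (-2, 1)]
No H-H contacts found.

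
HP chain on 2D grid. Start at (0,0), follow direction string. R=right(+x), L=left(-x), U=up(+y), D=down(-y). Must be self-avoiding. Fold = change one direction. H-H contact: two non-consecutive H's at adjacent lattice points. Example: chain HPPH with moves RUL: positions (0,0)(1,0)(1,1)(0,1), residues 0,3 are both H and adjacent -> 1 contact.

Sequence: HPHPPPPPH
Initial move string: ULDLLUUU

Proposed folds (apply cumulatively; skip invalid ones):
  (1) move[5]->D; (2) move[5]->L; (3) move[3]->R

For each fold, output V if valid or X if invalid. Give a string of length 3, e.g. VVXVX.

Answer: XVX

Derivation:
Initial: ULDLLUUU -> [(0, 0), (0, 1), (-1, 1), (-1, 0), (-2, 0), (-3, 0), (-3, 1), (-3, 2), (-3, 3)]
Fold 1: move[5]->D => ULDLLDUU INVALID (collision), skipped
Fold 2: move[5]->L => ULDLLLUU VALID
Fold 3: move[3]->R => ULDRLLUU INVALID (collision), skipped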